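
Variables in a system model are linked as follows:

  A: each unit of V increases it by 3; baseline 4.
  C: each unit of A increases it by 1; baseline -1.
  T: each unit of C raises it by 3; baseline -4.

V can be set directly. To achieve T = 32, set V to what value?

Substituting into the C equation gives C = 3*V + 3.
Substituting into the T equation gives T = 9*V + 5.
Solve 9*V + 5 = 32: V = (32 - 5) / 9 = 3.

V = 3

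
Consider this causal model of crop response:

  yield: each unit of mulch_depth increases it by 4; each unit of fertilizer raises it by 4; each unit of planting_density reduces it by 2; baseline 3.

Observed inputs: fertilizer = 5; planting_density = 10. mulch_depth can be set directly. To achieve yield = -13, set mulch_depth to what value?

mulch_depth = -4

Substituting into the yield equation gives yield = 4*mulch_depth + 3.
Solve 4*mulch_depth + 3 = -13: mulch_depth = (-13 - 3) / 4 = -4.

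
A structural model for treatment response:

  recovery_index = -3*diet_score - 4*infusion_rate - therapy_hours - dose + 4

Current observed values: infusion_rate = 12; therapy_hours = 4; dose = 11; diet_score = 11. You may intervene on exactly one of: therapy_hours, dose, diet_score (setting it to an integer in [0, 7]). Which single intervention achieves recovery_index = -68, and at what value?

set diet_score = 3

Intervening on therapy_hours: recovery_index = -therapy_hours - 88. Reaching -68 requires therapy_hours = -20, outside [0, 7].
Intervening on dose: recovery_index = -dose - 81. Reaching -68 requires dose = -13, outside [0, 7].
Intervening on diet_score: with other inputs at their observed values, recovery_index = -3*diet_score - 59. Solving for -68 gives diet_score = 3, within [0, 7].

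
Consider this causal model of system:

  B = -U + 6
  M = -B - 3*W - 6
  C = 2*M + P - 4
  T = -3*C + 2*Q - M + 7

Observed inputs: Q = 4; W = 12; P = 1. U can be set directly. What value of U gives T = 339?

Substituting into the M equation gives M = U - 48.
This gives C = 2*U - 99.
Substituting into the T equation gives T = -7*U + 360.
Solve -7*U + 360 = 339: U = (339 - 360) / -7 = 3.

U = 3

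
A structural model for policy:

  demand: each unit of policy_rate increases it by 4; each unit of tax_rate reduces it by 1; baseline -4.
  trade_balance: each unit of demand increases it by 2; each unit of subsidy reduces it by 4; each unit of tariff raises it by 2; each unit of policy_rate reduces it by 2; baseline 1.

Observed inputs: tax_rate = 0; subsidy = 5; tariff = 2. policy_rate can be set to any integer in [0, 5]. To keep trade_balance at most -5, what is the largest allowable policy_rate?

policy_rate = 3

Substituting into the demand equation gives demand = 4*policy_rate - 4.
Substituting into the trade_balance equation gives trade_balance = 6*policy_rate - 23.
Require 6*policy_rate - 23 ≤ -5, so policy_rate ≤ 3.
The largest integer in [0, 5] satisfying this is 3.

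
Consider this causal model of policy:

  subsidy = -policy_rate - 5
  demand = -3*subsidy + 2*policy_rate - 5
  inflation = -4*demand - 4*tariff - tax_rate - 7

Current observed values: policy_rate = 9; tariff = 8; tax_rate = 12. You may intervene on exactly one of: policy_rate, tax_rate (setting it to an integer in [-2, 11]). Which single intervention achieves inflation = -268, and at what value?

Intervening on policy_rate: inflation = -20*policy_rate - 91. Reaching -268 requires policy_rate = 177/20, not an integer.
Intervening on tax_rate: with other inputs at their observed values, inflation = -tax_rate - 259. Solving for -268 gives tax_rate = 9, within [-2, 11].

set tax_rate = 9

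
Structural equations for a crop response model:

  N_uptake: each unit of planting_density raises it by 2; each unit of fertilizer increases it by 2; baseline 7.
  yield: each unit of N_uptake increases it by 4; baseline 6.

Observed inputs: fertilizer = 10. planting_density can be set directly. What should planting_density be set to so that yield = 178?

planting_density = 8

Substituting into the N_uptake equation gives N_uptake = 2*planting_density + 27.
So yield = 8*planting_density + 114.
Solve 8*planting_density + 114 = 178: planting_density = (178 - 114) / 8 = 8.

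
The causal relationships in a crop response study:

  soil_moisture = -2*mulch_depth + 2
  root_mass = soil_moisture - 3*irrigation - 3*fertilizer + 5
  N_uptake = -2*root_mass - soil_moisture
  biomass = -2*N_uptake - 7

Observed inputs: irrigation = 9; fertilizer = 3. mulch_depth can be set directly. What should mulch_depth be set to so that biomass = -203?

mulch_depth = 7

Substituting into the root_mass equation gives root_mass = -2*mulch_depth - 29.
Substituting into the N_uptake equation gives N_uptake = 6*mulch_depth + 56.
biomass becomes -12*mulch_depth - 119.
Solve -12*mulch_depth - 119 = -203: mulch_depth = (-203 + 119) / -12 = 7.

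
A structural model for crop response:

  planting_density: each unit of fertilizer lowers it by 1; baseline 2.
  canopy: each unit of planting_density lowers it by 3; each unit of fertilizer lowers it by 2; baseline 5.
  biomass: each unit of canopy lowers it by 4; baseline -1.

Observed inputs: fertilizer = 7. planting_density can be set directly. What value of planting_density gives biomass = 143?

planting_density = 9

Intervening on planting_density fixes its value directly, overriding its dependence on fertilizer.
Substituting into the canopy equation gives canopy = -3*planting_density - 9.
So biomass = 12*planting_density + 35.
Solve 12*planting_density + 35 = 143: planting_density = (143 - 35) / 12 = 9.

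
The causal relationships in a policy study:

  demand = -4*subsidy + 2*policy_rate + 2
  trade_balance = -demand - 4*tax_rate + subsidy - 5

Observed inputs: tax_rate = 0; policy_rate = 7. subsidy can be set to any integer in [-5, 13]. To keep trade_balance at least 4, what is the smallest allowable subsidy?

subsidy = 5

Substituting into the demand equation gives demand = -4*subsidy + 16.
trade_balance becomes 5*subsidy - 21.
Require 5*subsidy - 21 ≥ 4, so subsidy ≥ 5.
The smallest integer in [-5, 13] satisfying this is 5.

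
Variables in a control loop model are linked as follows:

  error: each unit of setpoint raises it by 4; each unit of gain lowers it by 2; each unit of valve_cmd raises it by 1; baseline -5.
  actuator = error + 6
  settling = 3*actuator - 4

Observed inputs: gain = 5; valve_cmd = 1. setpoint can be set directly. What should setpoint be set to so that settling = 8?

Substituting into the error equation gives error = 4*setpoint - 14.
Substituting into the actuator equation gives actuator = 4*setpoint - 8.
So settling = 12*setpoint - 28.
Solve 12*setpoint - 28 = 8: setpoint = (8 + 28) / 12 = 3.

setpoint = 3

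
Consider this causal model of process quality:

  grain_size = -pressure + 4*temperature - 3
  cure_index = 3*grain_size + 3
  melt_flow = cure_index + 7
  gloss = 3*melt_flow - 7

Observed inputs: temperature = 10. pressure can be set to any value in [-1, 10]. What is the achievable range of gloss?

Substituting into the grain_size equation gives grain_size = -pressure + 37.
cure_index becomes -3*pressure + 114.
melt_flow becomes -3*pressure + 121.
So gloss = -9*pressure + 356.
Linear in pressure, so extremes are at the endpoints: pressure = -1 gives gloss = 365; pressure = 10 gives gloss = 266.

266 to 365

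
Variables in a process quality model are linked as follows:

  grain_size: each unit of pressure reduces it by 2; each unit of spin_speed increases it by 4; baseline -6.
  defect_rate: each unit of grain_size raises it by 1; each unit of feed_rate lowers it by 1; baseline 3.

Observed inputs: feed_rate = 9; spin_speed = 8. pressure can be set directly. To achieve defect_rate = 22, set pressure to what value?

Substituting into the grain_size equation gives grain_size = -2*pressure + 26.
Substituting into the defect_rate equation gives defect_rate = -2*pressure + 20.
Solve -2*pressure + 20 = 22: pressure = (22 - 20) / -2 = -1.

pressure = -1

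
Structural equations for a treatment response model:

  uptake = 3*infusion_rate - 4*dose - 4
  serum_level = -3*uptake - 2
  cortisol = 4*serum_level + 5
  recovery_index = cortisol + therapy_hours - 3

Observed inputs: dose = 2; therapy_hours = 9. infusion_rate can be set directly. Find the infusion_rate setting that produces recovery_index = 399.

infusion_rate = -7

Substituting into the uptake equation gives uptake = 3*infusion_rate - 12.
Substituting into the serum_level equation gives serum_level = -9*infusion_rate + 34.
This gives cortisol = -36*infusion_rate + 141.
Substituting into the recovery_index equation gives recovery_index = -36*infusion_rate + 147.
Solve -36*infusion_rate + 147 = 399: infusion_rate = (399 - 147) / -36 = -7.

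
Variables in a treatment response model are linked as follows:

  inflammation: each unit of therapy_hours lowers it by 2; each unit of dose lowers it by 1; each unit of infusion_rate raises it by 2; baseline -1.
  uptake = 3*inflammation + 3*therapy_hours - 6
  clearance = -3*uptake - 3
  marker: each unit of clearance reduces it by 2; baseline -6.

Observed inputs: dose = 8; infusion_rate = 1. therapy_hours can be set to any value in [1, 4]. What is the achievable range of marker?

Substituting into the inflammation equation gives inflammation = -2*therapy_hours - 7.
Substituting into the uptake equation gives uptake = -3*therapy_hours - 27.
Substituting into the clearance equation gives clearance = 9*therapy_hours + 78.
Substituting into the marker equation gives marker = -18*therapy_hours - 162.
Linear in therapy_hours, so extremes are at the endpoints: therapy_hours = 1 gives marker = -180; therapy_hours = 4 gives marker = -234.

-234 to -180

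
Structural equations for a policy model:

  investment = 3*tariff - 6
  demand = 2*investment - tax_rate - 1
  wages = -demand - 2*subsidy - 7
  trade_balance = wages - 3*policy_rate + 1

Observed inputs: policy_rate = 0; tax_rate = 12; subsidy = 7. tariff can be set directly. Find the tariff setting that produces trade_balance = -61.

Substituting into the demand equation gives demand = 6*tariff - 25.
So wages = -6*tariff + 4.
Substituting into the trade_balance equation gives trade_balance = -6*tariff + 5.
Solve -6*tariff + 5 = -61: tariff = (-61 - 5) / -6 = 11.

tariff = 11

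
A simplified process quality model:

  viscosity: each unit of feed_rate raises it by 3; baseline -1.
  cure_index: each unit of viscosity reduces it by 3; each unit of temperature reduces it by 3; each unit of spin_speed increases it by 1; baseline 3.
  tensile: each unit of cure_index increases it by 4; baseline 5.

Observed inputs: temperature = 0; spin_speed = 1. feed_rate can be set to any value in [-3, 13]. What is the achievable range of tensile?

-435 to 141

Substituting into the cure_index equation gives cure_index = -9*feed_rate + 7.
This gives tensile = -36*feed_rate + 33.
Linear in feed_rate, so extremes are at the endpoints: feed_rate = -3 gives tensile = 141; feed_rate = 13 gives tensile = -435.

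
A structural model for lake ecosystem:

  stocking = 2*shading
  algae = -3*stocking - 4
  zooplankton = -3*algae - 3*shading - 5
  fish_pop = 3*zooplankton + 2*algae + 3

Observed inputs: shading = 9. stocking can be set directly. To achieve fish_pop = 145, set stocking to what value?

stocking = 10

Intervening on stocking fixes its value directly, overriding its dependence on shading.
Substituting into the zooplankton equation gives zooplankton = 9*stocking - 20.
Substituting into the fish_pop equation gives fish_pop = 21*stocking - 65.
Solve 21*stocking - 65 = 145: stocking = (145 + 65) / 21 = 10.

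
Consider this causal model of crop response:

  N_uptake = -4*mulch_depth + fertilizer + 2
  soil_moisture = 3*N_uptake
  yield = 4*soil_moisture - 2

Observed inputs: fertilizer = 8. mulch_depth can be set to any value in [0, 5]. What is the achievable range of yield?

Substituting into the N_uptake equation gives N_uptake = -4*mulch_depth + 10.
soil_moisture becomes -12*mulch_depth + 30.
So yield = -48*mulch_depth + 118.
Linear in mulch_depth, so extremes are at the endpoints: mulch_depth = 0 gives yield = 118; mulch_depth = 5 gives yield = -122.

-122 to 118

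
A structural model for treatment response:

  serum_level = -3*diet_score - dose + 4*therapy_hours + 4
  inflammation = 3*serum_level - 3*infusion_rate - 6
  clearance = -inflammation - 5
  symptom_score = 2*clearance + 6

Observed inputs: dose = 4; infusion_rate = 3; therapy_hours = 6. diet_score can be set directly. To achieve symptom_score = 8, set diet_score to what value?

Substituting into the serum_level equation gives serum_level = -3*diet_score + 24.
inflammation becomes -9*diet_score + 57.
So clearance = 9*diet_score - 62.
So symptom_score = 18*diet_score - 118.
Solve 18*diet_score - 118 = 8: diet_score = (8 + 118) / 18 = 7.

diet_score = 7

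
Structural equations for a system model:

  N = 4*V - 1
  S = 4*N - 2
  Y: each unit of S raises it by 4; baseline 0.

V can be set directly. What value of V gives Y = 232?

Substituting into the S equation gives S = 16*V - 6.
This gives Y = 64*V - 24.
Solve 64*V - 24 = 232: V = (232 + 24) / 64 = 4.

V = 4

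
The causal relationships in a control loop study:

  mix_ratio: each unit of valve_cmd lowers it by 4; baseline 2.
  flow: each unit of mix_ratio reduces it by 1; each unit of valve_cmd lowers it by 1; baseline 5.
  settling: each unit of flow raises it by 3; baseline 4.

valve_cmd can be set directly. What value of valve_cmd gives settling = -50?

Substituting into the flow equation gives flow = 3*valve_cmd + 3.
Substituting into the settling equation gives settling = 9*valve_cmd + 13.
Solve 9*valve_cmd + 13 = -50: valve_cmd = (-50 - 13) / 9 = -7.

valve_cmd = -7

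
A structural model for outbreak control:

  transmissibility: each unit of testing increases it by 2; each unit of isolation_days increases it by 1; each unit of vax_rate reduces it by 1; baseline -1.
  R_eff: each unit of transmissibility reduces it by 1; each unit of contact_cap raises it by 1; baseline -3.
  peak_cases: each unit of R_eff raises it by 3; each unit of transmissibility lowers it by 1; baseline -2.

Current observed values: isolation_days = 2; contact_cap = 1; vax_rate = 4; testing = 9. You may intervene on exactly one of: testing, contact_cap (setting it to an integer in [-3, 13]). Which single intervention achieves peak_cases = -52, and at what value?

Intervening on testing: with other inputs at their observed values, peak_cases = -8*testing + 4. Solving for -52 gives testing = 7, within [-3, 13].
Intervening on contact_cap: peak_cases = 3*contact_cap - 71. Reaching -52 requires contact_cap = 19/3, not an integer.

set testing = 7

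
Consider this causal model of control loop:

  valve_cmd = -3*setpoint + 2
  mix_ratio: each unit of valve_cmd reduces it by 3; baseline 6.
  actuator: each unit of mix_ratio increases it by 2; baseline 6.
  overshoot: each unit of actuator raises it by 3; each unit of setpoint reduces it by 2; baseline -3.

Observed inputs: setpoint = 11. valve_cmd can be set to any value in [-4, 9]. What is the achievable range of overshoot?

Intervening on valve_cmd fixes its value directly, overriding its dependence on setpoint.
Substituting into the actuator equation gives actuator = -6*valve_cmd + 18.
Substituting into the overshoot equation gives overshoot = -18*valve_cmd + 29.
Linear in valve_cmd, so extremes are at the endpoints: valve_cmd = -4 gives overshoot = 101; valve_cmd = 9 gives overshoot = -133.

-133 to 101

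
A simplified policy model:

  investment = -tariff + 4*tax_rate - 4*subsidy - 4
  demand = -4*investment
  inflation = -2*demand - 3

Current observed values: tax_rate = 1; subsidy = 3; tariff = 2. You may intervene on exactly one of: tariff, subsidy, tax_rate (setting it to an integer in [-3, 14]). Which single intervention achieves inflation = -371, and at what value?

Intervening on tariff: inflation = -8*tariff - 99. Reaching -371 requires tariff = 34, outside [-3, 14].
Intervening on subsidy: with other inputs at their observed values, inflation = -32*subsidy - 19. Solving for -371 gives subsidy = 11, within [-3, 14].
Intervening on tax_rate: inflation = 32*tax_rate - 147. Reaching -371 requires tax_rate = -7, outside [-3, 14].

set subsidy = 11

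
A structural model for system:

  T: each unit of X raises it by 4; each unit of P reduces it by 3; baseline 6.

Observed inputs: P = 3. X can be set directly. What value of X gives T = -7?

Substituting into the T equation gives T = 4*X - 3.
Solve 4*X - 3 = -7: X = (-7 + 3) / 4 = -1.

X = -1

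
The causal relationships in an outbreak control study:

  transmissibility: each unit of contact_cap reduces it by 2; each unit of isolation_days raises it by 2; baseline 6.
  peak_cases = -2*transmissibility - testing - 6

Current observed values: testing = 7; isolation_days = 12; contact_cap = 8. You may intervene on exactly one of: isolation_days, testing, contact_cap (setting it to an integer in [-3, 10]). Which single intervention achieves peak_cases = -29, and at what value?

Intervening on isolation_days: with other inputs at their observed values, peak_cases = -4*isolation_days + 7. Solving for -29 gives isolation_days = 9, within [-3, 10].
Intervening on testing: peak_cases = -testing - 34. Reaching -29 requires testing = -5, outside [-3, 10].
Intervening on contact_cap: peak_cases = 4*contact_cap - 73. Reaching -29 requires contact_cap = 11, outside [-3, 10].

set isolation_days = 9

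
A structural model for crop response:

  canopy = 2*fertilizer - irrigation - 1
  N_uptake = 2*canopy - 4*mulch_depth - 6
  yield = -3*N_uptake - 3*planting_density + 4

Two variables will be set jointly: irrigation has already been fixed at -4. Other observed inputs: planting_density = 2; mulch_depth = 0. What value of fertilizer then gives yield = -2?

fertilizer = 0

With irrigation held at -4:
Substituting into the canopy equation gives canopy = 2*fertilizer + 3.
N_uptake becomes 4*fertilizer.
Substituting into the yield equation gives yield = -12*fertilizer - 2.
Solve -12*fertilizer - 2 = -2: fertilizer = (-2 + 2) / -12 = 0.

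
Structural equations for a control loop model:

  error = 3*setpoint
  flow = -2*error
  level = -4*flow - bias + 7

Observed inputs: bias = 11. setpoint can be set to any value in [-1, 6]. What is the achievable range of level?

-28 to 140

Substituting into the flow equation gives flow = -6*setpoint.
Substituting into the level equation gives level = 24*setpoint - 4.
Linear in setpoint, so extremes are at the endpoints: setpoint = -1 gives level = -28; setpoint = 6 gives level = 140.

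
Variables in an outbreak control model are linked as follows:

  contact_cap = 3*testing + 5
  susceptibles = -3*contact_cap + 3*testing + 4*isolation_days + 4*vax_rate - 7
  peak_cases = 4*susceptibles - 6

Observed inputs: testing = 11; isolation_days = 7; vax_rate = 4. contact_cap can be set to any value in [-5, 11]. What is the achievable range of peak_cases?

Intervening on contact_cap fixes its value directly, overriding its dependence on testing.
Substituting into the susceptibles equation gives susceptibles = -3*contact_cap + 70.
So peak_cases = -12*contact_cap + 274.
Linear in contact_cap, so extremes are at the endpoints: contact_cap = -5 gives peak_cases = 334; contact_cap = 11 gives peak_cases = 142.

142 to 334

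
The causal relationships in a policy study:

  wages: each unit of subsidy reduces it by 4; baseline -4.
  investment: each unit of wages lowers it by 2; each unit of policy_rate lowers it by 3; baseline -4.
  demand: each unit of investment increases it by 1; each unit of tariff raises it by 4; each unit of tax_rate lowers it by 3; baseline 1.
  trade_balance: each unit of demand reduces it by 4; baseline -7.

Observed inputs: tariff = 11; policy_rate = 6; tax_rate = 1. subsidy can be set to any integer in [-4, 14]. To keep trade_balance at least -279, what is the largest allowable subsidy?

Substituting into the investment equation gives investment = 8*subsidy - 14.
Substituting into the demand equation gives demand = 8*subsidy + 28.
This gives trade_balance = -32*subsidy - 119.
Require -32*subsidy - 119 ≥ -279, so subsidy ≤ 5.
The largest integer in [-4, 14] satisfying this is 5.

subsidy = 5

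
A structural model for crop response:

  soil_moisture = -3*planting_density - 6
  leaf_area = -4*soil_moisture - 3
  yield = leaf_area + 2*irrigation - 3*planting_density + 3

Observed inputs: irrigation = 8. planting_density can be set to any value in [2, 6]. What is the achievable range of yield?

58 to 94

Substituting into the leaf_area equation gives leaf_area = 12*planting_density + 21.
This gives yield = 9*planting_density + 40.
Linear in planting_density, so extremes are at the endpoints: planting_density = 2 gives yield = 58; planting_density = 6 gives yield = 94.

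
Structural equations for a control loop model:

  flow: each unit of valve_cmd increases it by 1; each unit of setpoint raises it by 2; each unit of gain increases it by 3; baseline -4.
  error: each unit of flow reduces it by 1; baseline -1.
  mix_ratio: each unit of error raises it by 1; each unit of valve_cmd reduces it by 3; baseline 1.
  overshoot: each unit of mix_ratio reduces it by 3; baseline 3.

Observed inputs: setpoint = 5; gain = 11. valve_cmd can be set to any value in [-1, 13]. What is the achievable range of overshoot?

108 to 276

Substituting into the flow equation gives flow = valve_cmd + 39.
Substituting into the error equation gives error = -valve_cmd - 40.
Substituting into the mix_ratio equation gives mix_ratio = -4*valve_cmd - 39.
Substituting into the overshoot equation gives overshoot = 12*valve_cmd + 120.
Linear in valve_cmd, so extremes are at the endpoints: valve_cmd = -1 gives overshoot = 108; valve_cmd = 13 gives overshoot = 276.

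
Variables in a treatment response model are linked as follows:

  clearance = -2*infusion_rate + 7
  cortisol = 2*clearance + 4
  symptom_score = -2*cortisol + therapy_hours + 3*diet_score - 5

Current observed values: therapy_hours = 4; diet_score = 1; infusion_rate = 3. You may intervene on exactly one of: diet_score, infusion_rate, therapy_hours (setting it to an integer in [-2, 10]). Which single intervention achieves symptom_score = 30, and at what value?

Intervening on diet_score: symptom_score = 3*diet_score - 13. Reaching 30 requires diet_score = 43/3, not an integer.
Intervening on infusion_rate: with other inputs at their observed values, symptom_score = 8*infusion_rate - 34. Solving for 30 gives infusion_rate = 8, within [-2, 10].
Intervening on therapy_hours: symptom_score = therapy_hours - 14. Reaching 30 requires therapy_hours = 44, outside [-2, 10].

set infusion_rate = 8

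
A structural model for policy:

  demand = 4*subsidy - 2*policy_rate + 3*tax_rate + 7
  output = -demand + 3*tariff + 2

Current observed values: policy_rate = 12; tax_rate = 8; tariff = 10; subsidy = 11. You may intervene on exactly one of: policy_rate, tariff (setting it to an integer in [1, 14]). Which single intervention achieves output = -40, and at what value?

Intervening on policy_rate: output = 2*policy_rate - 43. Reaching -40 requires policy_rate = 3/2, not an integer.
Intervening on tariff: with other inputs at their observed values, output = 3*tariff - 49. Solving for -40 gives tariff = 3, within [1, 14].

set tariff = 3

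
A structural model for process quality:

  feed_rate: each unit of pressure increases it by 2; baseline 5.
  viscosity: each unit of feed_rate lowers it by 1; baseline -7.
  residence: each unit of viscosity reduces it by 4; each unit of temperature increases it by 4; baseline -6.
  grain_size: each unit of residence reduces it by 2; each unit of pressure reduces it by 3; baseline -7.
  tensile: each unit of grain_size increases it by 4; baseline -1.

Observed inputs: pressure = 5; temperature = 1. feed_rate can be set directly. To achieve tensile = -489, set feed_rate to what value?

feed_rate = 6

Intervening on feed_rate fixes its value directly, overriding its dependence on pressure.
Substituting into the residence equation gives residence = 4*feed_rate + 26.
Substituting into the grain_size equation gives grain_size = -8*feed_rate - 74.
This gives tensile = -32*feed_rate - 297.
Solve -32*feed_rate - 297 = -489: feed_rate = (-489 + 297) / -32 = 6.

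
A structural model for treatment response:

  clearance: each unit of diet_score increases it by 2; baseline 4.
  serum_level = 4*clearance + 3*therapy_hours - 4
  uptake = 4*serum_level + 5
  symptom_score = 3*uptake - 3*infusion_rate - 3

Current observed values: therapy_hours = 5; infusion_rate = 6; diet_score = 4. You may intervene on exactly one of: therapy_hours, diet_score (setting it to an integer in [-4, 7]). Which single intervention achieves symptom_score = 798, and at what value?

set diet_score = 5

Intervening on therapy_hours: symptom_score = 36*therapy_hours + 522. Reaching 798 requires therapy_hours = 23/3, not an integer.
Intervening on diet_score: with other inputs at their observed values, symptom_score = 96*diet_score + 318. Solving for 798 gives diet_score = 5, within [-4, 7].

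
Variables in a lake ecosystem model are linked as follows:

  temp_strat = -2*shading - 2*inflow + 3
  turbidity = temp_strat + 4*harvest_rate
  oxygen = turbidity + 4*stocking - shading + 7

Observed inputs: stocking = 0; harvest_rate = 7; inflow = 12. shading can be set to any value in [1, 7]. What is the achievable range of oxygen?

Substituting into the temp_strat equation gives temp_strat = -2*shading - 21.
This gives turbidity = -2*shading + 7.
This gives oxygen = -3*shading + 14.
Linear in shading, so extremes are at the endpoints: shading = 1 gives oxygen = 11; shading = 7 gives oxygen = -7.

-7 to 11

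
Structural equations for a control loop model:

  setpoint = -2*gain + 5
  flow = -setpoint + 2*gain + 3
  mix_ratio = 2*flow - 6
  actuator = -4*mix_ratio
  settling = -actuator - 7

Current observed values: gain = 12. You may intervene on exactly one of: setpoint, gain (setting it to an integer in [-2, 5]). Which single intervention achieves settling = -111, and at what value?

set gain = -2

Intervening on setpoint: settling = -8*setpoint + 185. Reaching -111 requires setpoint = 37, outside [-2, 5].
Intervening on gain: with other inputs at their observed values, settling = 32*gain - 47. Solving for -111 gives gain = -2, within [-2, 5].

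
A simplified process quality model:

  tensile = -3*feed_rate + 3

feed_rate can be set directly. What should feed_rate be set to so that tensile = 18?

feed_rate = -5

Solve -3*feed_rate + 3 = 18: feed_rate = (18 - 3) / -3 = -5.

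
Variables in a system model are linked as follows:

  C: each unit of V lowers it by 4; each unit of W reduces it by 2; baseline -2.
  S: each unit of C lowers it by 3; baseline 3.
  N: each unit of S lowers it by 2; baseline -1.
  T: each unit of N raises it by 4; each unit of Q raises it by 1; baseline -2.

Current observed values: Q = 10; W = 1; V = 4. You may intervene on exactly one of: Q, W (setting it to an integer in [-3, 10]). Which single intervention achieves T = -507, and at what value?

set Q = 3

Intervening on Q: with other inputs at their observed values, T = Q - 510. Solving for -507 gives Q = 3, within [-3, 10].
Intervening on W: T = -48*W - 452. Reaching -507 requires W = 55/48, not an integer.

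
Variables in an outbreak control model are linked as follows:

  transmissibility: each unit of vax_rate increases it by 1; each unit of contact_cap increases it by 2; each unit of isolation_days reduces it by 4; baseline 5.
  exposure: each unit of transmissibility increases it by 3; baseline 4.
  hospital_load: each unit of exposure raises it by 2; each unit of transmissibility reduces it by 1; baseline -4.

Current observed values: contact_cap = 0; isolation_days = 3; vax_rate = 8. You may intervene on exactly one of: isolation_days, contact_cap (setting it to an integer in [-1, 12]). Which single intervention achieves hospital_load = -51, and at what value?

set isolation_days = 6

Intervening on isolation_days: with other inputs at their observed values, hospital_load = -20*isolation_days + 69. Solving for -51 gives isolation_days = 6, within [-1, 12].
Intervening on contact_cap: hospital_load = 10*contact_cap + 9. Reaching -51 requires contact_cap = -6, outside [-1, 12].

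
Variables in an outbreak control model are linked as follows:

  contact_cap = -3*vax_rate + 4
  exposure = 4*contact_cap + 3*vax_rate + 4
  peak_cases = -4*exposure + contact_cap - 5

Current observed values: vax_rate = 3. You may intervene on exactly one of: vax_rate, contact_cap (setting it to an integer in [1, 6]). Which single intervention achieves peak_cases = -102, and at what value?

set contact_cap = 3

Intervening on vax_rate: peak_cases = 33*vax_rate - 81. Reaching -102 requires vax_rate = -7/11, not an integer.
Intervening on contact_cap: with other inputs at their observed values, peak_cases = -15*contact_cap - 57. Solving for -102 gives contact_cap = 3, within [1, 6].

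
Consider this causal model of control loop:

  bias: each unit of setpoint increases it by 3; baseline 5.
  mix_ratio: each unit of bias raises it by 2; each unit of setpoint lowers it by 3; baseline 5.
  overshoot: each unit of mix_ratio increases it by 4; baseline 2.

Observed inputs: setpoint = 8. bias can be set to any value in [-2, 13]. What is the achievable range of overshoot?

Intervening on bias fixes its value directly, overriding its dependence on setpoint.
Substituting into the mix_ratio equation gives mix_ratio = 2*bias - 19.
Substituting into the overshoot equation gives overshoot = 8*bias - 74.
Linear in bias, so extremes are at the endpoints: bias = -2 gives overshoot = -90; bias = 13 gives overshoot = 30.

-90 to 30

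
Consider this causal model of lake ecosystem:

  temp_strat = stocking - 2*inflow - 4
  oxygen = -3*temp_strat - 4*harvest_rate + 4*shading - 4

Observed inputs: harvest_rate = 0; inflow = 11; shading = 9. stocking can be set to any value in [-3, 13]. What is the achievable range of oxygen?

71 to 119

Substituting into the temp_strat equation gives temp_strat = stocking - 26.
Substituting into the oxygen equation gives oxygen = -3*stocking + 110.
Linear in stocking, so extremes are at the endpoints: stocking = -3 gives oxygen = 119; stocking = 13 gives oxygen = 71.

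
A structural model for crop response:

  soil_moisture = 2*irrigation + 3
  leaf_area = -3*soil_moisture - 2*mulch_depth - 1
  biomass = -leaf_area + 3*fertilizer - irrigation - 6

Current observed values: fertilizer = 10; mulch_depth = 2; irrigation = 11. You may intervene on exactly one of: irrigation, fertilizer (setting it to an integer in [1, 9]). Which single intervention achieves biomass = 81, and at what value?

set fertilizer = 6

Intervening on irrigation: biomass = 5*irrigation + 38. Reaching 81 requires irrigation = 43/5, not an integer.
Intervening on fertilizer: with other inputs at their observed values, biomass = 3*fertilizer + 63. Solving for 81 gives fertilizer = 6, within [1, 9].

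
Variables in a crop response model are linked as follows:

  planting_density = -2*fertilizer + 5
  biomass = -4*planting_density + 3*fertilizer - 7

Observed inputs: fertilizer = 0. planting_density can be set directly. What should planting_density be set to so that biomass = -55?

planting_density = 12

Intervening on planting_density fixes its value directly, overriding its dependence on fertilizer.
Substituting into the biomass equation gives biomass = -4*planting_density - 7.
Solve -4*planting_density - 7 = -55: planting_density = (-55 + 7) / -4 = 12.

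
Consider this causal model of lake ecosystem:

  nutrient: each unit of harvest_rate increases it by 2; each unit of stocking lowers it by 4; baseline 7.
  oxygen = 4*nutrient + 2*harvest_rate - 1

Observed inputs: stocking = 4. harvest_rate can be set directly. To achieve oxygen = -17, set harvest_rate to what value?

Substituting into the nutrient equation gives nutrient = 2*harvest_rate - 9.
Substituting into the oxygen equation gives oxygen = 10*harvest_rate - 37.
Solve 10*harvest_rate - 37 = -17: harvest_rate = (-17 + 37) / 10 = 2.

harvest_rate = 2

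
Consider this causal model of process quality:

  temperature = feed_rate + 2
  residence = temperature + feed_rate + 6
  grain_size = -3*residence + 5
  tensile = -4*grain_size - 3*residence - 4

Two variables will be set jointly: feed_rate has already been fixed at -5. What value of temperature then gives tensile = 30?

With feed_rate held at -5:
Intervening on temperature fixes its value directly, overriding its dependence on feed_rate.
Substituting into the residence equation gives residence = temperature + 1.
So grain_size = -3*temperature + 2.
So tensile = 9*temperature - 15.
Solve 9*temperature - 15 = 30: temperature = (30 + 15) / 9 = 5.

temperature = 5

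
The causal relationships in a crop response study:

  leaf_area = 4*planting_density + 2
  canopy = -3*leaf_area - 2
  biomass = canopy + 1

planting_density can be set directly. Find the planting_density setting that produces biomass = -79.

Substituting into the canopy equation gives canopy = -12*planting_density - 8.
So biomass = -12*planting_density - 7.
Solve -12*planting_density - 7 = -79: planting_density = (-79 + 7) / -12 = 6.

planting_density = 6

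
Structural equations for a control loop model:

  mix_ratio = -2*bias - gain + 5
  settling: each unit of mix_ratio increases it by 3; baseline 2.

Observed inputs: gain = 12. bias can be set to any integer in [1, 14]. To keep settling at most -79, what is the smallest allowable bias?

bias = 10

Substituting into the mix_ratio equation gives mix_ratio = -2*bias - 7.
This gives settling = -6*bias - 19.
Require -6*bias - 19 ≤ -79, so bias ≥ 10.
The smallest integer in [1, 14] satisfying this is 10.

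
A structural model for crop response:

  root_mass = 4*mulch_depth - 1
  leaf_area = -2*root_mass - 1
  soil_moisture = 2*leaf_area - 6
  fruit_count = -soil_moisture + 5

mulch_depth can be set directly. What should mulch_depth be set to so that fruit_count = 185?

Substituting into the leaf_area equation gives leaf_area = -8*mulch_depth + 1.
This gives soil_moisture = -16*mulch_depth - 4.
Substituting into the fruit_count equation gives fruit_count = 16*mulch_depth + 9.
Solve 16*mulch_depth + 9 = 185: mulch_depth = (185 - 9) / 16 = 11.

mulch_depth = 11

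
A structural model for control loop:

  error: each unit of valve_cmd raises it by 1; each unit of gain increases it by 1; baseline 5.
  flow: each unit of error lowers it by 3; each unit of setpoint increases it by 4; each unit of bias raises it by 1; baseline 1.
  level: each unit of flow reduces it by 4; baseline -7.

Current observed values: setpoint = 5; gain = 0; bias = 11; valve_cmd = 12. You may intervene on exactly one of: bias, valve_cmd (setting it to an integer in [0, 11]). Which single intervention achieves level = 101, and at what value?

set bias = 3

Intervening on bias: with other inputs at their observed values, level = -4*bias + 113. Solving for 101 gives bias = 3, within [0, 11].
Intervening on valve_cmd: level = 12*valve_cmd - 75. Reaching 101 requires valve_cmd = 44/3, not an integer.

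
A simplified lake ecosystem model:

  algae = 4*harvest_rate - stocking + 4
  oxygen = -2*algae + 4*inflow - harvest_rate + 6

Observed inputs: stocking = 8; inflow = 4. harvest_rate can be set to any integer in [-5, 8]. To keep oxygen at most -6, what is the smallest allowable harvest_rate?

Substituting into the algae equation gives algae = 4*harvest_rate - 4.
Substituting into the oxygen equation gives oxygen = -9*harvest_rate + 30.
Require -9*harvest_rate + 30 ≤ -6, so harvest_rate ≥ 4.
The smallest integer in [-5, 8] satisfying this is 4.

harvest_rate = 4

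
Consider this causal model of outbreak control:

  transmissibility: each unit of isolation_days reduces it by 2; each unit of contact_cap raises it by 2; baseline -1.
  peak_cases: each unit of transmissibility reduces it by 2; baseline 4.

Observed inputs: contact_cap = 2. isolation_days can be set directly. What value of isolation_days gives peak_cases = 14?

Substituting into the transmissibility equation gives transmissibility = -2*isolation_days + 3.
Substituting into the peak_cases equation gives peak_cases = 4*isolation_days - 2.
Solve 4*isolation_days - 2 = 14: isolation_days = (14 + 2) / 4 = 4.

isolation_days = 4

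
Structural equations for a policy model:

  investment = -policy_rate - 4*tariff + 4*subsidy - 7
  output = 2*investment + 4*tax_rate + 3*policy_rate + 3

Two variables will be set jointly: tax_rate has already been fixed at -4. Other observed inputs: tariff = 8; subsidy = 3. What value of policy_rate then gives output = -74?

With tax_rate held at -4:
Substituting into the investment equation gives investment = -policy_rate - 27.
Substituting into the output equation gives output = policy_rate - 67.
Solve policy_rate - 67 = -74: policy_rate = (-74 + 67) / 1 = -7.

policy_rate = -7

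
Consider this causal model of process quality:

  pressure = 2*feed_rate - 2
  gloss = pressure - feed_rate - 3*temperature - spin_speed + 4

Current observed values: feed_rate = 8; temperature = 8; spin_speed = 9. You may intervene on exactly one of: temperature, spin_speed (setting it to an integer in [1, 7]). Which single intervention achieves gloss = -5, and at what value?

set temperature = 2

Intervening on temperature: with other inputs at their observed values, gloss = -3*temperature + 1. Solving for -5 gives temperature = 2, within [1, 7].
Intervening on spin_speed: gloss = -spin_speed - 14. Reaching -5 requires spin_speed = -9, outside [1, 7].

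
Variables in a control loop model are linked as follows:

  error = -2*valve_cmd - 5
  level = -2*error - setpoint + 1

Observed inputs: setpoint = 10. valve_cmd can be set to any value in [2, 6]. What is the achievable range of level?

Substituting into the level equation gives level = 4*valve_cmd + 1.
Linear in valve_cmd, so extremes are at the endpoints: valve_cmd = 2 gives level = 9; valve_cmd = 6 gives level = 25.

9 to 25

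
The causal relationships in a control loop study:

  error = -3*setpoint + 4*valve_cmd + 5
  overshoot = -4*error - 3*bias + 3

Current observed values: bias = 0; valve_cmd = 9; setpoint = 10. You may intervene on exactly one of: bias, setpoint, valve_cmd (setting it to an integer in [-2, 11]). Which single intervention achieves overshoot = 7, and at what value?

set valve_cmd = 6

Intervening on bias: overshoot = -3*bias - 41. Reaching 7 requires bias = -16, outside [-2, 11].
Intervening on setpoint: overshoot = 12*setpoint - 161. Reaching 7 requires setpoint = 14, outside [-2, 11].
Intervening on valve_cmd: with other inputs at their observed values, overshoot = -16*valve_cmd + 103. Solving for 7 gives valve_cmd = 6, within [-2, 11].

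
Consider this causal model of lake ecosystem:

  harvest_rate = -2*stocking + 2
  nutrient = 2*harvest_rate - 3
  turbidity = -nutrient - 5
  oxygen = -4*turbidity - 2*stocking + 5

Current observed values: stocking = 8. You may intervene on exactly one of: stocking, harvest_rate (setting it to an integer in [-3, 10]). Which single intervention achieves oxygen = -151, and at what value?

Intervening on stocking: with other inputs at their observed values, oxygen = -18*stocking + 29. Solving for -151 gives stocking = 10, within [-3, 10].
Intervening on harvest_rate: oxygen = 8*harvest_rate - 3. Reaching -151 requires harvest_rate = -37/2, not an integer.

set stocking = 10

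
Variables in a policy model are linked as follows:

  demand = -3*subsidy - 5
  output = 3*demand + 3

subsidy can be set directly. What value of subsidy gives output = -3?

Substituting into the output equation gives output = -9*subsidy - 12.
Solve -9*subsidy - 12 = -3: subsidy = (-3 + 12) / -9 = -1.

subsidy = -1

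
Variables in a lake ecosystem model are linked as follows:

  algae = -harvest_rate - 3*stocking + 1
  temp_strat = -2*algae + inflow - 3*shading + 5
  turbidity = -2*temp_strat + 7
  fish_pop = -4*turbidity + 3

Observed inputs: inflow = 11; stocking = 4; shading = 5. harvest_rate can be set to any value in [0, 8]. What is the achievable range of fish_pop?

Substituting into the algae equation gives algae = -harvest_rate - 11.
This gives temp_strat = 2*harvest_rate + 23.
Substituting into the turbidity equation gives turbidity = -4*harvest_rate - 39.
fish_pop becomes 16*harvest_rate + 159.
Linear in harvest_rate, so extremes are at the endpoints: harvest_rate = 0 gives fish_pop = 159; harvest_rate = 8 gives fish_pop = 287.

159 to 287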